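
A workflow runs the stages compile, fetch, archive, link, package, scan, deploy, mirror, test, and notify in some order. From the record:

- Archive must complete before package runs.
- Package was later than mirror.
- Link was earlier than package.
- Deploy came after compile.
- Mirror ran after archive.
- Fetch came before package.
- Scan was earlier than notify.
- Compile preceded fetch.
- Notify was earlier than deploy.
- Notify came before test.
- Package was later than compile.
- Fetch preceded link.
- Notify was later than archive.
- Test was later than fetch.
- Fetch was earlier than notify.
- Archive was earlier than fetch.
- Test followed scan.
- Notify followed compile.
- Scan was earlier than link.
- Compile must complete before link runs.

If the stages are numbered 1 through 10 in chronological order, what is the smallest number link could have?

5

Archive, compile, fetch, and scan must all come before link — 4 forced predecessors.
Nothing else is forced ahead of link, so its earliest slot is position 4 + 1 = 5.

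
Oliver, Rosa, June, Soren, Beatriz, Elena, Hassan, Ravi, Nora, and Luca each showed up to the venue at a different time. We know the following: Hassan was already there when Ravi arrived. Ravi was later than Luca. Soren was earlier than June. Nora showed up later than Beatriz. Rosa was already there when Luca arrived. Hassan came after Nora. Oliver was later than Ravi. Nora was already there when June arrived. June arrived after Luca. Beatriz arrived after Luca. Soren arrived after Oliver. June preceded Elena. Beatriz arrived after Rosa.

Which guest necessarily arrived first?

Rosa

Rosa has a chain of constraints placing them before every other guest, so Rosa must be first.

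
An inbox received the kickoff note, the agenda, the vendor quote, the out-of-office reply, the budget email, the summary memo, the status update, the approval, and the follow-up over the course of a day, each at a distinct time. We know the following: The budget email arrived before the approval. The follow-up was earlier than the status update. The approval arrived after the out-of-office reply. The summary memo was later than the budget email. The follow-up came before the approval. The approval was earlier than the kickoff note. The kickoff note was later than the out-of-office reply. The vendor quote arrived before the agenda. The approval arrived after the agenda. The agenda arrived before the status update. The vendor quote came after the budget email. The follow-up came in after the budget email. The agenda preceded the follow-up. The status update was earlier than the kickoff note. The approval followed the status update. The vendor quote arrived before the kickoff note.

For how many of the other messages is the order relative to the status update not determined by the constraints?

2

Forced before the status update: the agenda, the budget email, the follow-up, and the vendor quote; forced after the status update: the approval and the kickoff note.
That leaves the out-of-office reply and the summary memo with no forced order relative to the status update — 2.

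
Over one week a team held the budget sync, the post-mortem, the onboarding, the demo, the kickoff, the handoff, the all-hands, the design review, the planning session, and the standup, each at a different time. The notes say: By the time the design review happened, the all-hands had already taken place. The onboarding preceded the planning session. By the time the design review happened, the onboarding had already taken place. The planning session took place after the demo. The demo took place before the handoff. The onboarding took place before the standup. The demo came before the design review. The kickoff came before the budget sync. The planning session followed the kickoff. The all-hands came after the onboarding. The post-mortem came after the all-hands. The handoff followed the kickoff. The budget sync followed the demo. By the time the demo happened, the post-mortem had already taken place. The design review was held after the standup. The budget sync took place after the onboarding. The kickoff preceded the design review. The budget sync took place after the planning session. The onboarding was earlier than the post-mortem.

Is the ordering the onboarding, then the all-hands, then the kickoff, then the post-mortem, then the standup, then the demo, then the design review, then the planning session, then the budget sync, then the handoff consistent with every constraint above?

Check each stated constraint against the proposed order — e.g. the kickoff is ahead of the handoff; the onboarding is ahead of the budget sync. Every pair is in the required order; nothing is violated.

yes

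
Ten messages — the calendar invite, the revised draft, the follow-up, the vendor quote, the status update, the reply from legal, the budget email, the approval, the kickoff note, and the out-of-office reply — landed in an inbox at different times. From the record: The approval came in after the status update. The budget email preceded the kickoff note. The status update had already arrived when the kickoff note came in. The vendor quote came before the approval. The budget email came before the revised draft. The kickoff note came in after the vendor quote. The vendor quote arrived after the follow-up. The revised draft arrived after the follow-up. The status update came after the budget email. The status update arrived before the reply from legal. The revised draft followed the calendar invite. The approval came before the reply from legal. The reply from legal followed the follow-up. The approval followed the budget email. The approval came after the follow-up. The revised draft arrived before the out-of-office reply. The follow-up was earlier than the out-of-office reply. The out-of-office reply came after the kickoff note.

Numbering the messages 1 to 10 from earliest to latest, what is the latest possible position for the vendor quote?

The vendor quote must come before the approval, the kickoff note, the out-of-office reply, and the reply from legal — 4 messages forced after it.
Everything else can be placed before the vendor quote in some valid order, so the vendor quote can sit as late as position 10 − 4 = 6.

6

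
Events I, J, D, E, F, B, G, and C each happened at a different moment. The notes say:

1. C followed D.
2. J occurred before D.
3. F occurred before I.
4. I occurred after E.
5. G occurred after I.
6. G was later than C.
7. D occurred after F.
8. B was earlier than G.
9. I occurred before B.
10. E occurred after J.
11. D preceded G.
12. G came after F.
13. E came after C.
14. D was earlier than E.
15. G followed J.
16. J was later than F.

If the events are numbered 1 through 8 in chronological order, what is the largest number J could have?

J must come before B, C, D, E, G, and I — 6 events forced after it.
Everything else can be placed before J in some valid order, so J can sit as late as position 8 − 6 = 2.

2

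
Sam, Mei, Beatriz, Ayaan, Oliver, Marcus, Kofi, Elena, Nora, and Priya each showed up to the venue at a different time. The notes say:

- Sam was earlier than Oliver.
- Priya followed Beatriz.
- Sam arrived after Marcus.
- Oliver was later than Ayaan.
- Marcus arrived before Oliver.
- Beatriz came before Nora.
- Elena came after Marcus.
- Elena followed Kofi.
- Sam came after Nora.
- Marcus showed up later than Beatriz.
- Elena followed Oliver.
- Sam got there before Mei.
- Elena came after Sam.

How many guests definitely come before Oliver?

5

Directly stated before Oliver: Ayaan, Marcus, and Sam.
Beatriz reaches Oliver via Beatriz → Marcus → Oliver.
Nora reaches Oliver via Nora → Sam → Oliver.
No chain forces Mei (or any of the others) ahead of Oliver.
That's Ayaan, Beatriz, Marcus, Nora, and Sam — 5 in all.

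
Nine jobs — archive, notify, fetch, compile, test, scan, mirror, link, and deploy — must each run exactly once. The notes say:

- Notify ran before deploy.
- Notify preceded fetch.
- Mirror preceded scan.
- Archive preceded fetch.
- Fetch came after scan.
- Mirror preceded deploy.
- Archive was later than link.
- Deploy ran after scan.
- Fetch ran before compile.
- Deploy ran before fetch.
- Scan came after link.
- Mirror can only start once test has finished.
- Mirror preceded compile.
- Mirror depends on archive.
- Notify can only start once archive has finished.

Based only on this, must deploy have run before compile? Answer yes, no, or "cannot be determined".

Chain the constraints: deploy → fetch → compile. Each link is directly stated, so deploy comes before compile.

yes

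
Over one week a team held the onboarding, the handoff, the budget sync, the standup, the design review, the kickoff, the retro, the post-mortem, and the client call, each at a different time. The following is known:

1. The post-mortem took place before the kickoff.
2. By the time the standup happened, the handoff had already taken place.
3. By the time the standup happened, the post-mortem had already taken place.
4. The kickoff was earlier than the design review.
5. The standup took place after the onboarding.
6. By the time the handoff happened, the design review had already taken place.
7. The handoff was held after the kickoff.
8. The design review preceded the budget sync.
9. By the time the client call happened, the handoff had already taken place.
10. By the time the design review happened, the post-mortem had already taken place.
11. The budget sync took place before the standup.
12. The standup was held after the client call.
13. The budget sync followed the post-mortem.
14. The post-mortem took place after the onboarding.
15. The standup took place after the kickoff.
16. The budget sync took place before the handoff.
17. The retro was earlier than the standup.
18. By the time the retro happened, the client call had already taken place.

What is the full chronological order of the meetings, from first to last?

the onboarding, the post-mortem, the kickoff, the design review, the budget sync, the handoff, the client call, the retro, the standup

The constraints fix every adjacent pair, so only one ordering works:
the onboarding → the post-mortem → the kickoff → the design review → the budget sync → the handoff → the client call → the retro → the standup.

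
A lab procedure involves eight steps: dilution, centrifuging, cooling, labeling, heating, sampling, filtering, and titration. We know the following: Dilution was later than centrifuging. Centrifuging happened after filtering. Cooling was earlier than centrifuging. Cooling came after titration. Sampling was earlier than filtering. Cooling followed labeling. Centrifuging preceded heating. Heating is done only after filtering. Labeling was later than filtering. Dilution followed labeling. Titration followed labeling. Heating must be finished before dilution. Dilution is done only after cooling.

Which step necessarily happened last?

dilution

Every other step has a chain of constraints placing it before dilution, so dilution is last.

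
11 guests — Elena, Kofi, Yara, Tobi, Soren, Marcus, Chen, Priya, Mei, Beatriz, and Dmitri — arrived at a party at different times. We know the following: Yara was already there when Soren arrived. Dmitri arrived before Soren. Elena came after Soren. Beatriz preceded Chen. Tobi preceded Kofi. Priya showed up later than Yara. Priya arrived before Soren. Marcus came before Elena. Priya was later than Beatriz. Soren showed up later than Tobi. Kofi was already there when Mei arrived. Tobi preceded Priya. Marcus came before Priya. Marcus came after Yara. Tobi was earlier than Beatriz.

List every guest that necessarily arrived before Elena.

Directly stated before Elena: Marcus and Soren.
Beatriz reaches Elena via Beatriz → Priya → Soren → Elena.
Dmitri reaches Elena via Dmitri → Soren → Elena.
Priya reaches Elena via Priya → Soren → Elena.
Likewise Tobi and Yara each reach Elena by chaining the stated constraints.

Beatriz, Dmitri, Marcus, Priya, Soren, Tobi, Yara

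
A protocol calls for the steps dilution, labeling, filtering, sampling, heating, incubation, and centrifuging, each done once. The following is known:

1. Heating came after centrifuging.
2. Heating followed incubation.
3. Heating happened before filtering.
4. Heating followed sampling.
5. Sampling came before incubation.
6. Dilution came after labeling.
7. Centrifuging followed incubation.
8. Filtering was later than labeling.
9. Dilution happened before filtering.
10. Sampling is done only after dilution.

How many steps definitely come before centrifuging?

4

Directly stated before centrifuging: incubation.
Dilution reaches centrifuging via dilution → sampling → incubation → centrifuging.
Labeling reaches centrifuging via labeling → dilution → sampling → incubation → centrifuging.
Sampling reaches centrifuging via sampling → incubation → centrifuging.
That's dilution, incubation, labeling, and sampling — 4 in all.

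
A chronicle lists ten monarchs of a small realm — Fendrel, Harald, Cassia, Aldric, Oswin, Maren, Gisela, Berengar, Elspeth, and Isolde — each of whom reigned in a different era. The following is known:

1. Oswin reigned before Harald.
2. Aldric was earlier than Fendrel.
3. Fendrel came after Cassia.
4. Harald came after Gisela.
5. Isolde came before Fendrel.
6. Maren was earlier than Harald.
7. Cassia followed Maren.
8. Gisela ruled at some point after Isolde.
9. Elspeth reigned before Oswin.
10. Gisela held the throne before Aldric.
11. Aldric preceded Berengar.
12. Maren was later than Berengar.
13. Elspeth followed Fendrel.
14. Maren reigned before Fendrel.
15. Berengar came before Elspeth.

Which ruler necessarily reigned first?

Isolde has a chain of constraints placing them before every other ruler, so Isolde must be first.

Isolde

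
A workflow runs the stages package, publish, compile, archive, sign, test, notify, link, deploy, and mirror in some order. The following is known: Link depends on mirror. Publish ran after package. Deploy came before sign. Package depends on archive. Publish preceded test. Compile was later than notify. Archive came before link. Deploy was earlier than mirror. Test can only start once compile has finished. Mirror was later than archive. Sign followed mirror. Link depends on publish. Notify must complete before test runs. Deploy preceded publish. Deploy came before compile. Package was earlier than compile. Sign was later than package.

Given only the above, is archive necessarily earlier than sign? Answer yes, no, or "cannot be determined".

yes

Chain the constraints: archive → mirror → sign. Each link is directly stated, so archive comes before sign.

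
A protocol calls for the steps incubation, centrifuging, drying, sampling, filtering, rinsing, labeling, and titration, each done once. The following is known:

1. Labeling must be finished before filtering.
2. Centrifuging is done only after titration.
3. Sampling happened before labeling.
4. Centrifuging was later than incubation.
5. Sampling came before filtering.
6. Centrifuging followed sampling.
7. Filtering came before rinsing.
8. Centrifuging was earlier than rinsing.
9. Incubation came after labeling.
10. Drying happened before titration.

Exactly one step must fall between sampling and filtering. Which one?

Tracing the constraints gives sampling → labeling → filtering, so labeling sits after sampling and before filtering.
No other step is forced both after sampling and before filtering.

labeling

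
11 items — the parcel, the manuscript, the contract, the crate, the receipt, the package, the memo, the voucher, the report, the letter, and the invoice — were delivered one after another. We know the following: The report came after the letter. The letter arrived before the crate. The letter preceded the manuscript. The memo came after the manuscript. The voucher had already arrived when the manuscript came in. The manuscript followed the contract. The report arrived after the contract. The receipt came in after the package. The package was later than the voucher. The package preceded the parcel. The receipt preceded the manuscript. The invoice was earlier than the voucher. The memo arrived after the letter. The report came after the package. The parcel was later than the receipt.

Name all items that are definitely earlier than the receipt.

the invoice, the package, the voucher

Directly stated before the receipt: the package.
The invoice reaches the receipt via the invoice → the voucher → the package → the receipt.
The voucher reaches the receipt via the voucher → the package → the receipt.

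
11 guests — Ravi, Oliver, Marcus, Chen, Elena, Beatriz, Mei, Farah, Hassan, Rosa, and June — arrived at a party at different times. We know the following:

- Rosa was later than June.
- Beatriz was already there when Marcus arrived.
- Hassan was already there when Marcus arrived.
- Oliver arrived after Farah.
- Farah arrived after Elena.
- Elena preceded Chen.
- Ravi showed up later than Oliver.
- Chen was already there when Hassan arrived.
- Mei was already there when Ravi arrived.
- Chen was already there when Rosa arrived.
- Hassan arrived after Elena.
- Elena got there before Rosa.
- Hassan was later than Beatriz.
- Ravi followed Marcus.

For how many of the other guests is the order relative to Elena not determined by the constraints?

Forced after Elena: Chen, Farah, Hassan, Marcus, Oliver, Ravi, and Rosa.
That leaves Beatriz, June, and Mei with no forced order relative to Elena — 3.

3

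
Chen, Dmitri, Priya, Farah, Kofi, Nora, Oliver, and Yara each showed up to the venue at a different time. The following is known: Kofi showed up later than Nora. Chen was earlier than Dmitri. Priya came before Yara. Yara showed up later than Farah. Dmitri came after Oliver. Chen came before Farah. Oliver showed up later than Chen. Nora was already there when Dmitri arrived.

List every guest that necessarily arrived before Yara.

Directly stated before Yara: Farah and Priya.
Chen reaches Yara via Chen → Farah → Yara.

Chen, Farah, Priya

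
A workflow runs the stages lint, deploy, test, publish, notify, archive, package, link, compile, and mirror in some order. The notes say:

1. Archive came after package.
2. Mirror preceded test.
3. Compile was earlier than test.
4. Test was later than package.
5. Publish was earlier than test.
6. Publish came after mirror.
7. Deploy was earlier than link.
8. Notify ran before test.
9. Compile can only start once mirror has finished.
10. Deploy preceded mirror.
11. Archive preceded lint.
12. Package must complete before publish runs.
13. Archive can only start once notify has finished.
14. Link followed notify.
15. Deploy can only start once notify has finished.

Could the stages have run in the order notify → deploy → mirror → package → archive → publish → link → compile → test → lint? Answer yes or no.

yes

Check each stated constraint against the proposed order — e.g. notify is ahead of link; notify is ahead of test. Every pair is in the required order; nothing is violated.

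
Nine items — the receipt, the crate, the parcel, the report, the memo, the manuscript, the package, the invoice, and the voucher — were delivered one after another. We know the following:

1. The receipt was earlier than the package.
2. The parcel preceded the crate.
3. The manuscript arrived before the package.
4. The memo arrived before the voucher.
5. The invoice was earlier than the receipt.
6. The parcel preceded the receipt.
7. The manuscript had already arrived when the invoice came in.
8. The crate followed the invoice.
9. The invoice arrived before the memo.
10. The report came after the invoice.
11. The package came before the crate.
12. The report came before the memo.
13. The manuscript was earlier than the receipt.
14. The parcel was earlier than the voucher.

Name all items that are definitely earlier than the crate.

Directly stated before the crate: the invoice, the package, and the parcel.
The manuscript reaches the crate via the manuscript → the invoice → the crate.
The receipt reaches the crate via the receipt → the package → the crate.
No chain forces the memo (or any of the others) ahead of the crate.

the invoice, the manuscript, the package, the parcel, the receipt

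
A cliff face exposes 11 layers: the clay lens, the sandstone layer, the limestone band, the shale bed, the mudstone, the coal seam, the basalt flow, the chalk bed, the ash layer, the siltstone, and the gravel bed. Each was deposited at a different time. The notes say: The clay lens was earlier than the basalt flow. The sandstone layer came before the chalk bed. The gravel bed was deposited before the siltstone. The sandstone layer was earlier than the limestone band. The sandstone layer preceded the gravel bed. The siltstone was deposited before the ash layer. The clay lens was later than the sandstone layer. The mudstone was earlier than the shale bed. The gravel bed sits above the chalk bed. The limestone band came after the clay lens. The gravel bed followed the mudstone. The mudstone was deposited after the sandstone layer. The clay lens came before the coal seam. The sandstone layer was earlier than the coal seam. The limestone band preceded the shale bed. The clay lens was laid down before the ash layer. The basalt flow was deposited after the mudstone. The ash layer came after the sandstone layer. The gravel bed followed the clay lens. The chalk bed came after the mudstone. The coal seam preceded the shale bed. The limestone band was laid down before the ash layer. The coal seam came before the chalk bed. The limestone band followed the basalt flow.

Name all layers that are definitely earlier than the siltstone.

Directly stated before the siltstone: the gravel bed.
The chalk bed reaches the siltstone via the chalk bed → the gravel bed → the siltstone.
The clay lens reaches the siltstone via the clay lens → the gravel bed → the siltstone.
The coal seam reaches the siltstone via the coal seam → the chalk bed → the gravel bed → the siltstone.
Likewise the mudstone and the sandstone layer each reach the siltstone by chaining the stated constraints.
No chain forces the limestone band (or any of the others) ahead of the siltstone.

the chalk bed, the clay lens, the coal seam, the gravel bed, the mudstone, the sandstone layer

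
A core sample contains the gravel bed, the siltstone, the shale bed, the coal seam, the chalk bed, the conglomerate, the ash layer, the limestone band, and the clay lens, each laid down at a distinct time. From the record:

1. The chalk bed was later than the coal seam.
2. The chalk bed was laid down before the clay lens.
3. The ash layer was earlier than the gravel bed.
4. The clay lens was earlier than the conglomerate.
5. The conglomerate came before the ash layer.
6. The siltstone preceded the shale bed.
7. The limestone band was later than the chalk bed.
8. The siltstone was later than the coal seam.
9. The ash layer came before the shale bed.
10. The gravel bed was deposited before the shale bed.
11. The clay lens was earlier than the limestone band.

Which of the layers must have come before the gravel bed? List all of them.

the ash layer, the chalk bed, the clay lens, the coal seam, the conglomerate

Directly stated before the gravel bed: the ash layer.
The chalk bed reaches the gravel bed via the chalk bed → the clay lens → the conglomerate → the ash layer → the gravel bed.
The clay lens reaches the gravel bed via the clay lens → the conglomerate → the ash layer → the gravel bed.
The coal seam reaches the gravel bed via the coal seam → the chalk bed → the clay lens → the conglomerate → the ash layer → the gravel bed.
Likewise the conglomerate reaches the gravel bed by chaining the stated constraints.
No chain forces the siltstone (or any of the others) ahead of the gravel bed.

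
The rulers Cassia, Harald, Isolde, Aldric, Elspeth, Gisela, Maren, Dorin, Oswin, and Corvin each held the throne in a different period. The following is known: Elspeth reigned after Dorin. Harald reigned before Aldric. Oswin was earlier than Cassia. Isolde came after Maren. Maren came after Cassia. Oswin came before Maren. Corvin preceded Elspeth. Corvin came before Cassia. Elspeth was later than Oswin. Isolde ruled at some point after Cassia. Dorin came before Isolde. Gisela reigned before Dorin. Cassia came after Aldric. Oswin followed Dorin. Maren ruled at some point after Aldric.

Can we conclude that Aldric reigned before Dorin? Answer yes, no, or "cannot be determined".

No chain of stated constraints runs from Aldric to Dorin, and none runs from Dorin to Aldric either.
So the relative order of Aldric and Dorin is not fixed by the given facts.

cannot be determined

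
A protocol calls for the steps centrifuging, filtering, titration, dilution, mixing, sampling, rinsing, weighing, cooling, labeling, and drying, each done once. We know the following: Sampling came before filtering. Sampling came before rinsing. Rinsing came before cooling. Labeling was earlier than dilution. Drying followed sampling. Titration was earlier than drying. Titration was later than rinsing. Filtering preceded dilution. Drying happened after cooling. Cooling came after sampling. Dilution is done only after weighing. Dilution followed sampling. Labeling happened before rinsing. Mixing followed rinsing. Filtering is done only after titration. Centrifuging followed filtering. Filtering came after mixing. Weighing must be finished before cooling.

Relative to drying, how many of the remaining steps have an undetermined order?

Forced before drying: cooling, labeling, rinsing, sampling, titration, and weighing.
That leaves centrifuging, dilution, filtering, and mixing with no forced order relative to drying — 4.

4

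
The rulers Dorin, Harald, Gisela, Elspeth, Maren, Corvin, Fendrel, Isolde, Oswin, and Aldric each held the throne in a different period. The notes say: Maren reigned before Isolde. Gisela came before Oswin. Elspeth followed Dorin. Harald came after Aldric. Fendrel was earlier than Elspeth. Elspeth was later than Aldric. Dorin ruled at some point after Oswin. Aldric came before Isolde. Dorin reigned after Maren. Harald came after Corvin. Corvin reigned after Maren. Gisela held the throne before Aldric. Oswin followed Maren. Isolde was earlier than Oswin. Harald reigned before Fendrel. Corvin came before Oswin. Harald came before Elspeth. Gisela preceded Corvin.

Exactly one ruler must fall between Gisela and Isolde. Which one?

Aldric

Tracing the constraints gives Gisela → Aldric → Isolde, so Aldric sits after Gisela and before Isolde.
No other ruler is forced both after Gisela and before Isolde.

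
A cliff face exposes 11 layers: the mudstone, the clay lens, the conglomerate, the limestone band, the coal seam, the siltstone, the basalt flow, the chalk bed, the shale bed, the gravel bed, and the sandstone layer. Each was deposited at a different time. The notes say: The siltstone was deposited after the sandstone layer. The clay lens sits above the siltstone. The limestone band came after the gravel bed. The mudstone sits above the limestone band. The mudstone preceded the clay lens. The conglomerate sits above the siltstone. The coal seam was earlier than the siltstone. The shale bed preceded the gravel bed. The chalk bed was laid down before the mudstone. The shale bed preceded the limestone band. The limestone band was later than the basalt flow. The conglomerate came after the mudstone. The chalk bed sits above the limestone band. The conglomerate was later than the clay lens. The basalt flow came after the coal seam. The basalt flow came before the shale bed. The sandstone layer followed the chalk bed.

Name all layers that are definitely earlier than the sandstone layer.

Directly stated before the sandstone layer: the chalk bed.
The basalt flow reaches the sandstone layer via the basalt flow → the limestone band → the chalk bed → the sandstone layer.
The coal seam reaches the sandstone layer via the coal seam → the basalt flow → the limestone band → the chalk bed → the sandstone layer.
The gravel bed reaches the sandstone layer via the gravel bed → the limestone band → the chalk bed → the sandstone layer.
Likewise the limestone band and the shale bed each reach the sandstone layer by chaining the stated constraints.
No chain forces the mudstone (or any of the others) ahead of the sandstone layer.

the basalt flow, the chalk bed, the coal seam, the gravel bed, the limestone band, the shale bed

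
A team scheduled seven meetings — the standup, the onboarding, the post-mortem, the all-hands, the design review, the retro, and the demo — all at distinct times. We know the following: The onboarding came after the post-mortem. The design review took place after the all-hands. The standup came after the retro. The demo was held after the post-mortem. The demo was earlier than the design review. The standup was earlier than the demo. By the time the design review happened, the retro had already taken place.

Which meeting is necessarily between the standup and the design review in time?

Tracing the constraints gives the standup → the demo → the design review, so the demo sits after the standup and before the design review.
No other meeting is forced both after the standup and before the design review.

the demo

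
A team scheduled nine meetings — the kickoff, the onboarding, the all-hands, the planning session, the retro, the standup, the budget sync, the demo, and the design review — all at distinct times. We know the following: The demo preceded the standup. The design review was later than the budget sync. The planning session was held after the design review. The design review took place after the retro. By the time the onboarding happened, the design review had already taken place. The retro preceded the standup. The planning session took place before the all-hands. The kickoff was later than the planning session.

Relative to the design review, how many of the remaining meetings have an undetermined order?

Forced before the design review: the budget sync and the retro; forced after the design review: the all-hands, the kickoff, the onboarding, and the planning session.
That leaves the demo and the standup with no forced order relative to the design review — 2.

2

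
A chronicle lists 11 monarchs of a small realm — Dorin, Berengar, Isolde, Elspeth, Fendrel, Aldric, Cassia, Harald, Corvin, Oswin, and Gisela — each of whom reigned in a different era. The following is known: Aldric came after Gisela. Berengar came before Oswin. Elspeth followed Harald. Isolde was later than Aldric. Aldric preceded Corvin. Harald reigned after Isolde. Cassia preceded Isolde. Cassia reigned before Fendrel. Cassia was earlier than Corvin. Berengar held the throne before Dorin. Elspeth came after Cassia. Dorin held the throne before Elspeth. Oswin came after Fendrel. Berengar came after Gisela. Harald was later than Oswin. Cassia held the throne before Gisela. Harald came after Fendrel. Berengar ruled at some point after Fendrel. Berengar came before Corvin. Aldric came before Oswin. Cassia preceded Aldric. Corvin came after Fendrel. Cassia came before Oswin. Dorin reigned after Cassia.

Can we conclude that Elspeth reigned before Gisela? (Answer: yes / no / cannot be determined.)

Tracing the constraints gives Gisela → Berengar → Dorin → Elspeth, so Gisela must come before Elspeth.
That means Elspeth cannot be before Gisela.

no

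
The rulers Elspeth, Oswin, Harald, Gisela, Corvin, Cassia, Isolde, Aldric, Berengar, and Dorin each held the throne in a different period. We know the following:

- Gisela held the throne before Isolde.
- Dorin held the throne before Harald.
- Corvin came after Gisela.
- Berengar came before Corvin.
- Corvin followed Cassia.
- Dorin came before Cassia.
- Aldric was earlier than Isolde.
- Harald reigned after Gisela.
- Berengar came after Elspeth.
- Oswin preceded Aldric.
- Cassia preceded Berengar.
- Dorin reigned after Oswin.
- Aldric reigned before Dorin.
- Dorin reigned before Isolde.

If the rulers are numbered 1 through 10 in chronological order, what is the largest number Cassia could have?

Cassia must come before Berengar and Corvin — 2 rulers forced after them.
Everything else can be placed before Cassia in some valid order, so Cassia can sit as late as position 10 − 2 = 8.

8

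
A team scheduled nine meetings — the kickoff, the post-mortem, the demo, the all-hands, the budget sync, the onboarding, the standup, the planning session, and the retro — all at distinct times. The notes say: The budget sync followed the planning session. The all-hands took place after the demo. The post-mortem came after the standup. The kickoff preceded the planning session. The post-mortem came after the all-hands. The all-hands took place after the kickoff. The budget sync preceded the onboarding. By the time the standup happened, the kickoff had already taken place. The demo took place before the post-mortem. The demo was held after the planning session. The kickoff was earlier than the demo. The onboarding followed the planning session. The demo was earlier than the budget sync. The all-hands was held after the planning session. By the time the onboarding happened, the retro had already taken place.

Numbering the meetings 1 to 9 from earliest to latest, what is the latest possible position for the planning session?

4

The planning session must come before the all-hands, the budget sync, the demo, the onboarding, and the post-mortem — 5 meetings forced after it.
Everything else can be placed before the planning session in some valid order, so the planning session can sit as late as position 9 − 5 = 4.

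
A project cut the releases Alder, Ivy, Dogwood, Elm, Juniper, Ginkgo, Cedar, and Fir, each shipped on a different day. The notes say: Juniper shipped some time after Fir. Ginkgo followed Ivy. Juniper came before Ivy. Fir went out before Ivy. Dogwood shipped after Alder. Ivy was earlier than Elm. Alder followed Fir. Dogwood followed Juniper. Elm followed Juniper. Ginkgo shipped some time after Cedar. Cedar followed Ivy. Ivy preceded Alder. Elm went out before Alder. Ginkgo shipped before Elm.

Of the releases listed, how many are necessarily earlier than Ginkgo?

4

Directly stated before Ginkgo: Cedar and Ivy.
Fir reaches Ginkgo via Fir → Ivy → Ginkgo.
Juniper reaches Ginkgo via Juniper → Ivy → Ginkgo.
That's Cedar, Fir, Ivy, and Juniper — 4 in all.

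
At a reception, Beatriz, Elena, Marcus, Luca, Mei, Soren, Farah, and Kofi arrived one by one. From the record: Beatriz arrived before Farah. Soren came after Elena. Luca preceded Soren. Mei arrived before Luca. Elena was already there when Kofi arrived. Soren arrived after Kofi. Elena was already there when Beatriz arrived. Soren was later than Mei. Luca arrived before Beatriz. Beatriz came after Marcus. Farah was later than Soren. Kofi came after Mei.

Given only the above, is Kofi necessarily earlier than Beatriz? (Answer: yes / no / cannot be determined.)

No chain of stated constraints runs from Kofi to Beatriz, and none runs from Beatriz to Kofi either.
So the relative order of Kofi and Beatriz is not fixed by the given facts.

cannot be determined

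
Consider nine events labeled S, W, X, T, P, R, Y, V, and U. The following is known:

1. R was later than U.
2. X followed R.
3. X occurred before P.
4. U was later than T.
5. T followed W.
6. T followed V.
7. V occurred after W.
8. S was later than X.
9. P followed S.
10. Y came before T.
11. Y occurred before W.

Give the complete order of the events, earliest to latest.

Y, W, V, T, U, R, X, S, P

The constraints fix every adjacent pair, so only one ordering works:
Y → W → V → T → U → R → X → S → P.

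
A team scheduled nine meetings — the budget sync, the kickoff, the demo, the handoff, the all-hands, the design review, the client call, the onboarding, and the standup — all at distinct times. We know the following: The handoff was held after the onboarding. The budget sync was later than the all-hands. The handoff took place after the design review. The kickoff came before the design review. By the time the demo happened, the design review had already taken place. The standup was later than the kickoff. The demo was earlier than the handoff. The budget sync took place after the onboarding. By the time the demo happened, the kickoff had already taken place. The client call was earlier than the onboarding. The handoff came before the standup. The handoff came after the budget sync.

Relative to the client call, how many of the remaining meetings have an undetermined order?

Forced after the client call: the budget sync, the handoff, the onboarding, and the standup.
That leaves the all-hands, the demo, the design review, and the kickoff with no forced order relative to the client call — 4.

4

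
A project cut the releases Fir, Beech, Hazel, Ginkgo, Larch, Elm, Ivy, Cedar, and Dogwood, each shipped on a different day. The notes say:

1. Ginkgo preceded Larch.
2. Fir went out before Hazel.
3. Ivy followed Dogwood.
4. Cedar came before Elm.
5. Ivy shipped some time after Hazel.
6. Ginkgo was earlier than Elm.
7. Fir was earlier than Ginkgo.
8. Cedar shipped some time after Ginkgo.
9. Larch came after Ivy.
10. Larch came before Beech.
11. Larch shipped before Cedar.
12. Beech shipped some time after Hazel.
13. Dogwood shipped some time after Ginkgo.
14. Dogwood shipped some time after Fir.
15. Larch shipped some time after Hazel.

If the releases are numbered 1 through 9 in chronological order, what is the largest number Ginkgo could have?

Ginkgo must come before Beech, Cedar, Dogwood, Elm, Ivy, and Larch — 6 releases forced after it.
Everything else can be placed before Ginkgo in some valid order, so Ginkgo can sit as late as position 9 − 6 = 3.

3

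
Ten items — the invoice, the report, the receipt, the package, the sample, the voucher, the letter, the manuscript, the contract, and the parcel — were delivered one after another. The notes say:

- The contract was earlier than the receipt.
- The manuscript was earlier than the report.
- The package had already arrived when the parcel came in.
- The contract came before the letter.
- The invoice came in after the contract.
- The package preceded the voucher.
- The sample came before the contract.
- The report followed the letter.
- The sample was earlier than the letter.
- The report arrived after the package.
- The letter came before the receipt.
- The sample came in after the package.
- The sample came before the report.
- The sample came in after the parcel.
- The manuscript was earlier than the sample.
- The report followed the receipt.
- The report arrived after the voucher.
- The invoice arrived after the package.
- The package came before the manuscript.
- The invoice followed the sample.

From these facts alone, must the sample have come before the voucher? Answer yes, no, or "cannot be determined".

cannot be determined

No chain of stated constraints runs from the sample to the voucher, and none runs from the voucher to the sample either.
So the relative order of the sample and the voucher is not fixed by the given facts.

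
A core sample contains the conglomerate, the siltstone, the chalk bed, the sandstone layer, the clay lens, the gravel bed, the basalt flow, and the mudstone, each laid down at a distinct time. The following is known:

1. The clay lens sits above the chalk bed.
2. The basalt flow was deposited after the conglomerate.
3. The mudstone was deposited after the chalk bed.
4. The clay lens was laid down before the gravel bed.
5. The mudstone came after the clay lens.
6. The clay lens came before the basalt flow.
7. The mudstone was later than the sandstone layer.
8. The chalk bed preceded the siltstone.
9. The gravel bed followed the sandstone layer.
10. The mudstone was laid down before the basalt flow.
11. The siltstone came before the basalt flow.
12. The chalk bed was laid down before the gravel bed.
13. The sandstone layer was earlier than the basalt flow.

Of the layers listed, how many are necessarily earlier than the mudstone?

3

Directly stated before the mudstone: the chalk bed, the clay lens, and the sandstone layer.
No chain forces the gravel bed (or any of the others) ahead of the mudstone.
That's the chalk bed, the clay lens, and the sandstone layer — 3 in all.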